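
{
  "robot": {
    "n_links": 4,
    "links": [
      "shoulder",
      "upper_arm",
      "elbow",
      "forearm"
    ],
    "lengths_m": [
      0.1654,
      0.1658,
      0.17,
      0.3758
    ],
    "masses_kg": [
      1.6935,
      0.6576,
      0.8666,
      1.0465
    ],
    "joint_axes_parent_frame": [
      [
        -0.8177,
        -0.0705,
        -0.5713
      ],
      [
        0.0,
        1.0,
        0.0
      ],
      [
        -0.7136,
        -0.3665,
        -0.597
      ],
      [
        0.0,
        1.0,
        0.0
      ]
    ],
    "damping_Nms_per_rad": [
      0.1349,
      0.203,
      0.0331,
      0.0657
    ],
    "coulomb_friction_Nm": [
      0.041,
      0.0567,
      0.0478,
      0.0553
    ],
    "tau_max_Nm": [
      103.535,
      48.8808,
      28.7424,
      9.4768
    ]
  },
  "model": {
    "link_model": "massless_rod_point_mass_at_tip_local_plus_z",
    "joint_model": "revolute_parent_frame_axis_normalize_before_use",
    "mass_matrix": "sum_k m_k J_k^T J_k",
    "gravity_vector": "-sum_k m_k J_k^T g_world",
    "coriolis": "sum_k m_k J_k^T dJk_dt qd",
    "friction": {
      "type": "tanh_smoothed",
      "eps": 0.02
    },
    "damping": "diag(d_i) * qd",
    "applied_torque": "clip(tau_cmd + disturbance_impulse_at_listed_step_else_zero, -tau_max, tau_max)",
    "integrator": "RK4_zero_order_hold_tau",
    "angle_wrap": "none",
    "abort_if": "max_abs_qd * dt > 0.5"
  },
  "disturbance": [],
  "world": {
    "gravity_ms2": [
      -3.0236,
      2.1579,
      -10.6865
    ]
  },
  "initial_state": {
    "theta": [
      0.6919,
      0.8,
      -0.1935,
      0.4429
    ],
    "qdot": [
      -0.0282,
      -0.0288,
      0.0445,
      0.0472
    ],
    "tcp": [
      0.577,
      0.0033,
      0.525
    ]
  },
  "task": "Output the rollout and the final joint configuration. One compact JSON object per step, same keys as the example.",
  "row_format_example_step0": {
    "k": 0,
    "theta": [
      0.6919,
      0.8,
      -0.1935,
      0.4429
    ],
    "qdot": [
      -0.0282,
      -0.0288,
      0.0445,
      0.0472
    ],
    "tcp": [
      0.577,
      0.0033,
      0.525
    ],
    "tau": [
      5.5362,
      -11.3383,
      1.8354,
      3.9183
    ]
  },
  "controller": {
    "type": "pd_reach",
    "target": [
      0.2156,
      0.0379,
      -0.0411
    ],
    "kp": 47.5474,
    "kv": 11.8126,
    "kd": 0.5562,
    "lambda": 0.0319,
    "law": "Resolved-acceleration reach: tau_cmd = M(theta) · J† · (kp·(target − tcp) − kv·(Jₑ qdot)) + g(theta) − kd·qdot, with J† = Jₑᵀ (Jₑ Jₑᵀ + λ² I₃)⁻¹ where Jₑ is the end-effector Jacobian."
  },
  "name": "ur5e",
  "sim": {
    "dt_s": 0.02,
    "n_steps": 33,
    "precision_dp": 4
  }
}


{"k":1,"theta":[0.7105,0.7752,-0.2035,0.4942],"qdot":[1.8449,-2.4103,-1.0678,4.9586],"tcp":[0.5741,0.0038,0.5202],"tau":[1.7957,-7.6331,1.672,-0.198]}
{"k":2,"theta":[0.7553,0.7196,-0.2296,0.6075],"qdot":[2.6074,-3.1437,-1.5955,6.3093],"tcp":[0.5665,0.0057,0.5081],"tau":[-1.2479,-3.8943,0.8896,-1.3459]}
{"k":3,"theta":[0.8081,0.6563,-0.2635,0.7335],"qdot":[2.6901,-3.2083,-1.8359,6.2944],"tcp":[0.5564,0.0094,0.4924],"tau":[-3.3493,-1.3286,0.2263,-1.6134]}
{"k":4,"theta":[0.8592,0.5942,-0.2998,0.8553],"qdot":[2.4322,-3.0184,-1.7916,5.9228],"tcp":[0.5456,0.0148,0.4742],"tau":[-5.1649,0.2773,-0.3697,-1.7728]}
{"k":5,"theta":[0.9028,0.5368,-0.3326,0.9697],"qdot":[1.9452,-2.7331,-1.4655,5.5561],"tcp":[0.5351,0.0212,0.4542],"tau":[-7.4557,1.443,-1.0746,-2.0202]}
{"k":6,"theta":[0.9347,0.4847,-0.3605,1.0769],"qdot":[1.2856,-2.4978,-1.4152,5.18],"tcp":[0.525,0.0277,0.4327],"tau":[-9.9186,2.5116,-1.277,-2.3218]}
{"k":7,"theta":[0.9499,0.4387,-0.381,1.1782],"qdot":[0.2924,-2.1322,-0.8027,4.9434],"tcp":[0.515,0.0335,0.4104],"tau":[-6.1672,1.6624,0.212,-2.7568]}
{"k":8,"theta":[0.9513,0.4008,-0.3852,1.2765],"qdot":[-0.0799,-1.7178,0.0883,4.8517],"tcp":[0.5046,0.0377,0.3878],"tau":[-3.6859,0.6225,0.591,-3.1945]}
{"k":9,"theta":[0.9523,0.3683,-0.3887,1.3694],"qdot":[0.17,-1.5294,-0.4076,4.4513],"tcp":[0.4935,0.0407,0.3653],"tau":[-3.6045,0.4001,1.1344,-3.4055]}
{"k":10,"theta":[0.957,0.3402,-0.3955,1.4563],"qdot":[0.3073,-1.2926,-0.3336,4.2338],"tcp":[0.482,0.043,0.3428],"tau":[-3.9039,0.2713,1.2165,-3.7121]}
{"k":11,"theta":[0.9644,0.3164,-0.4029,1.5384],"qdot":[0.4304,-1.0908,-0.4243,3.9759],"tcp":[0.4701,0.0446,0.3206],"tau":[-4.2106,0.2,1.392,-3.9529]}
{"k":12,"theta":[0.9737,0.2966,-0.4116,1.6155],"qdot":[0.5042,-0.8963,-0.4706,3.7367],"tcp":[0.458,0.0457,0.2988],"tau":[-4.4711,0.145,1.5235,-4.1655]}
{"k":13,"theta":[0.9842,0.2806,-0.4213,1.6879],"qdot":[0.5448,-0.7102,-0.5048,3.5047],"tcp":[0.4457,0.0463,0.2775],"tau":[-4.6746,0.1012,1.6329,-4.3396]}
{"k":14,"theta":[0.9952,0.2682,-0.4316,1.7557],"qdot":[0.5617,-0.532,-0.5296,3.2787],"tcp":[0.4334,0.0466,0.257],"tau":[-4.8259,0.0659,1.721,-4.4744]}
{"k":15,"theta":[1.0064,0.2593,-0.4423,1.819],"qdot":[0.5621,-0.3619,-0.5463,3.0588],"tcp":[0.4212,0.0466,0.2372],"tau":[-4.9327,0.037,1.7891,-4.5711]}
{"k":16,"theta":[1.0175,0.2537,-0.4533,1.8781],"qdot":[0.5513,-0.2002,-0.556,2.8453],"tcp":[0.409,0.0464,0.2183],"tau":[-5.0021,0.013,1.8387,-4.6321]}
{"k":17,"theta":[1.0284,0.2512,-0.4644,1.9329],"qdot":[0.533,-0.0475,-0.5594,2.6388],"tcp":[0.397,0.0461,0.2004],"tau":[-5.0404,-0.0077,1.8715,-4.6604]}
{"k":18,"theta":[1.0388,0.2516,-0.4756,1.9837],"qdot":[0.5103,0.0871,-0.5594,2.4432],"tcp":[0.3853,0.0457,0.1835],"tau":[-5.0487,-0.0025,1.892,-4.6614]}
{"k":19,"theta":[1.0488,0.2546,-0.4867,2.0307],"qdot":[0.4852,0.2109,-0.5543,2.2553],"tcp":[0.3739,0.0453,0.1676],"tau":[-5.036,0.0045,1.9001,-4.6366]}
{"k":20,"theta":[1.0582,0.26,-0.4977,2.074],"qdot":[0.4592,0.3261,-0.5444,2.0747],"tcp":[0.3629,0.045,0.1528],"tau":[-5.0082,0.0045,1.8971,-4.5889]}
{"k":21,"theta":[1.0671,0.2676,-0.5084,2.1137],"qdot":[0.4333,0.4316,-0.5309,1.902],"tcp":[0.3523,0.0448,0.139],"tau":[-4.9685,-0.0018,1.8853,-4.5222]}
{"k":22,"theta":[1.0756,0.2772,-0.5189,2.1501],"qdot":[0.4079,0.5268,-0.5148,1.7379],"tcp":[0.3422,0.0446,0.1261],"tau":[-4.9199,-0.0142,1.8665,-4.4399]}
{"k":23,"theta":[1.0835,0.2886,-0.529,2.1834],"qdot":[0.3835,0.6116,-0.4967,1.5828],"tcp":[0.3325,0.0444,0.1143],"tau":[-4.8648,-0.0321,1.8424,-4.3453]}
{"k":24,"theta":[1.0909,0.3016,-0.5388,2.2136],"qdot":[0.3601,0.6856,-0.4773,1.4367],"tcp":[0.3234,0.0443,0.1033],"tau":[-4.8054,-0.0554,1.8146,-4.2412]}
{"k":25,"theta":[1.0979,0.3159,-0.5481,2.2409],"qdot":[0.3376,0.7492,-0.4573,1.2999],"tcp":[0.3148,0.0442,0.0932],"tau":[-4.7432,-0.0838,1.7842,-4.1303]}
{"k":26,"theta":[1.1045,0.3315,-0.5571,2.2657],"qdot":[0.3161,0.8025,-0.4369,1.1722],"tcp":[0.3067,0.0442,0.0839],"tau":[-4.6795,-0.1167,1.7522,-4.0147]}
{"k":27,"theta":[1.1106,0.3479,-0.5657,2.2879],"qdot":[0.2952,0.8461,-0.4167,1.0535],"tcp":[0.2992,0.0441,0.0753],"tau":[-4.6151,-0.1537,1.7195,-3.8965]}
{"k":28,"theta":[1.1163,0.3652,-0.5738,2.3079],"qdot":[0.2747,0.8806,-0.3968,0.9435],"tcp":[0.2922,0.0441,0.0674],"tau":[-4.5508,-0.1945,1.6866,-3.7772]}
{"k":29,"theta":[1.1216,0.3831,-0.5816,2.3258],"qdot":[0.2544,0.9065,-0.3775,0.8421],"tcp":[0.2857,0.0441,0.0602],"tau":[-4.4867,-0.2385,1.6541,-3.6583]}
{"k":30,"theta":[1.1266,0.4014,-0.5889,2.3417],"qdot":[0.2341,0.9247,-0.3588,0.7487],"tcp":[0.2797,0.0441,0.0535],"tau":[-4.4232,-0.2852,1.6224,-3.5408]}
{"k":31,"theta":[1.1311,0.42,-0.596,2.3558],"qdot":[0.2136,0.9358,-0.3409,0.663],"tcp":[0.2742,0.0441,0.0473],"tau":[-4.3602,-0.3343,1.5918,-3.4258]}
{"k":32,"theta":[1.1351,0.4387,-0.6026,2.3683],"qdot":[0.1929,0.9406,-0.3237,0.5845],"tcp":[0.2691,0.044,0.0417],"tau":[-4.2978,-0.3854,1.5624,-3.3138]}
{"k":33,"theta":[1.1388,0.4575,-0.6089,2.3793],"qdot":[0.1717,0.9398,-0.3074,0.5128],"tcp":[0.2644,0.044,0.0364]}
{"summary": "final theta (rad): 1.1388 0.4575 -0.6089 2.3793"}


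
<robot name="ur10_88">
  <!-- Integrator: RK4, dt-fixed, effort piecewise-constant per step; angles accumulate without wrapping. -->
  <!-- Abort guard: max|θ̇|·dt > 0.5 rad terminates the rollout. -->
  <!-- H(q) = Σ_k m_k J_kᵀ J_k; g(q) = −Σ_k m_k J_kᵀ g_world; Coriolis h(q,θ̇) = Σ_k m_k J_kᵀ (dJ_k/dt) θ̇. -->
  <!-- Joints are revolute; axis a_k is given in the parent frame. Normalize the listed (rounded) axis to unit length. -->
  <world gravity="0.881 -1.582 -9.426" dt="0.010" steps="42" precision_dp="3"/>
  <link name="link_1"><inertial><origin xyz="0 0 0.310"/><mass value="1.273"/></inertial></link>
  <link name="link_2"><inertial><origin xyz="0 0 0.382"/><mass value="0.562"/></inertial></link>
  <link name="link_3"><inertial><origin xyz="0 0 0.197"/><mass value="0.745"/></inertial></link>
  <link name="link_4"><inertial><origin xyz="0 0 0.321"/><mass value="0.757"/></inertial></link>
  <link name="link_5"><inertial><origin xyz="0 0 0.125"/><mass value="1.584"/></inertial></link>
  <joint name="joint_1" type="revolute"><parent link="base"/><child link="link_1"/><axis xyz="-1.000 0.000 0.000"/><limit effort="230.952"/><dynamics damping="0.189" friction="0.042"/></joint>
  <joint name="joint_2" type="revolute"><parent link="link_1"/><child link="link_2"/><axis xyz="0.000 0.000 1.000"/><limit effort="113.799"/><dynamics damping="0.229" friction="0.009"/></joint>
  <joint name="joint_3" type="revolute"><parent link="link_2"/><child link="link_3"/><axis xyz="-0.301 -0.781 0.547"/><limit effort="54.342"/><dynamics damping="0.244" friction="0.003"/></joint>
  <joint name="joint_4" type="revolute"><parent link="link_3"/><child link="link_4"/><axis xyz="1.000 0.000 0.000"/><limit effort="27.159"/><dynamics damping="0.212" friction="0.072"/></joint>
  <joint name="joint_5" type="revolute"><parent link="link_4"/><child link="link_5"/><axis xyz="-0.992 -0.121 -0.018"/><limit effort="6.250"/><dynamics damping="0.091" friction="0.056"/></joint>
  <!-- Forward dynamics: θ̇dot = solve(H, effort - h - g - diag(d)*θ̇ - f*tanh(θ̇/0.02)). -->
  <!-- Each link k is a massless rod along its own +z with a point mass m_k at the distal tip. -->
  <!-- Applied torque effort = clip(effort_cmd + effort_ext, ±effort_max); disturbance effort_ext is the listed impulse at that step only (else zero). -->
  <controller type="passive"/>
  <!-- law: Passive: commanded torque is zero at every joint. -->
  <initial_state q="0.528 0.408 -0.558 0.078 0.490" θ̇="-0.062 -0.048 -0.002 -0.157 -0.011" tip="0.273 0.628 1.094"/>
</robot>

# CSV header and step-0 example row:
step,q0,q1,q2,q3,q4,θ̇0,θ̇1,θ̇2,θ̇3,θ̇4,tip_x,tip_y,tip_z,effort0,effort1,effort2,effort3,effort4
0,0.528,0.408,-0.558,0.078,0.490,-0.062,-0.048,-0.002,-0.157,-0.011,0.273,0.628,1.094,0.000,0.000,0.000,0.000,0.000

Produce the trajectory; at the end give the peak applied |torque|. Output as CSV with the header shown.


step,q0,q1,q2,q3,q4,θ̇0,θ̇1,θ̇2,θ̇3,θ̇4,tip_x,tip_y,tip_z,effort0,effort1,effort2,effort3,effort4
1,0.528,0.407,-0.559,0.078,0.494,0.008,-0.129,-0.118,0.043,0.717,0.274,0.628,1.094,0.000,0.000,0.000,0.000,0.000
2,0.528,0.405,-0.560,0.079,0.504,0.076,-0.266,-0.237,0.161,1.298,0.274,0.628,1.093,0.000,0.000,0.000,0.000,0.000
3,0.529,0.402,-0.563,0.081,0.520,0.139,-0.363,-0.354,0.275,1.805,0.275,0.628,1.092,0.000,0.000,0.000,0.000,0.000
4,0.531,0.398,-0.567,0.084,0.540,0.200,-0.434,-0.469,0.379,2.246,0.276,0.628,1.090,0.000,0.000,0.000,0.000,0.000
5,0.533,0.394,-0.573,0.088,0.564,0.259,-0.487,-0.584,0.473,2.632,0.278,0.629,1.087,0.000,0.000,0.000,0.000,0.000
6,0.536,0.389,-0.579,0.094,0.592,0.317,-0.527,-0.700,0.556,2.969,0.279,0.630,1.084,0.000,0.000,0.000,0.000,0.000
7,0.540,0.383,-0.587,0.100,0.623,0.374,-0.556,-0.817,0.628,3.265,0.282,0.630,1.080,0.000,0.000,0.000,0.000,0.000
8,0.544,0.377,-0.595,0.106,0.657,0.432,-0.576,-0.937,0.690,3.524,0.284,0.631,1.075,0.000,0.000,0.000,0.000,0.000
9,0.548,0.372,-0.605,0.113,0.694,0.489,-0.590,-1.060,0.741,3.751,0.287,0.632,1.070,0.000,0.000,0.000,0.000,0.000
10,0.553,0.366,-0.617,0.121,0.732,0.547,-0.597,-1.186,0.783,3.949,0.291,0.633,1.064,0.000,0.000,0.000,0.000,0.000
11,0.559,0.360,-0.629,0.129,0.773,0.606,-0.599,-1.316,0.816,4.120,0.295,0.634,1.058,0.000,0.000,0.000,0.000,0.000
12,0.565,0.354,-0.643,0.137,0.815,0.666,-0.596,-1.450,0.838,4.265,0.299,0.635,1.050,0.000,0.000,0.000,0.000,0.000
13,0.572,0.348,-0.658,0.146,0.858,0.727,-0.589,-1.589,0.850,4.384,0.303,0.636,1.042,0.000,0.000,0.000,0.000,0.000
14,0.580,0.342,-0.675,0.154,0.902,0.790,-0.577,-1.734,0.852,4.479,0.308,0.637,1.034,0.000,0.000,0.000,0.000,0.000
15,0.588,0.336,-0.693,0.163,0.947,0.854,-0.561,-1.883,0.844,4.548,0.313,0.638,1.025,0.000,0.000,0.000,0.000,0.000
16,0.597,0.331,-0.712,0.171,0.993,0.920,-0.541,-2.039,0.825,4.593,0.319,0.639,1.015,0.000,0.000,0.000,0.000,0.000
17,0.607,0.325,-0.734,0.179,1.039,0.988,-0.516,-2.201,0.794,4.612,0.324,0.639,1.004,0.000,0.000,0.000,0.000,0.000
18,0.617,0.320,-0.757,0.187,1.085,1.059,-0.487,-2.369,0.753,4.604,0.330,0.640,0.992,0.000,0.000,0.000,0.000,0.000
19,0.628,0.316,-0.781,0.194,1.131,1.131,-0.452,-2.542,0.700,4.568,0.337,0.641,0.980,0.000,0.000,0.000,0.000,0.000
20,0.640,0.311,-0.807,0.201,1.177,1.205,-0.411,-2.722,0.636,4.503,0.343,0.641,0.967,0.000,0.000,0.000,0.000,0.000
21,0.652,0.308,-0.836,0.207,1.221,1.282,-0.365,-2.908,0.561,4.408,0.350,0.642,0.954,0.000,0.000,0.000,0.000,0.000
22,0.665,0.304,-0.866,0.212,1.265,1.361,-0.311,-3.098,0.475,4.282,0.358,0.642,0.939,0.000,0.000,0.000,0.000,0.000
23,0.679,0.301,-0.898,0.216,1.307,1.442,-0.249,-3.292,0.379,4.122,0.365,0.642,0.924,0.000,0.000,0.000,0.000,0.000
24,0.694,0.299,-0.931,0.220,1.347,1.525,-0.178,-3.489,0.274,3.928,0.373,0.642,0.908,0.000,0.000,0.000,0.000,0.000
25,0.710,0.298,-0.967,0.222,1.385,1.610,-0.097,-3.687,0.160,3.698,0.380,0.642,0.891,0.000,0.000,0.000,0.000,0.000
26,0.726,0.297,-1.005,0.223,1.421,1.696,-0.006,-3.884,0.039,3.432,0.388,0.641,0.874,0.000,0.000,0.000,0.000,0.000
27,0.744,0.298,-1.045,0.223,1.454,1.781,0.135,-4.075,-0.042,3.142,0.397,0.641,0.855,0.000,0.000,0.000,0.000,0.000
28,0.762,0.300,-1.087,0.222,1.484,1.866,0.316,-4.260,-0.089,2.826,0.405,0.640,0.836,0.000,0.000,0.000,0.000,0.000
29,0.781,0.304,-1.130,0.221,1.510,1.952,0.490,-4.441,-0.155,2.470,0.413,0.639,0.816,0.000,0.000,0.000,0.000,0.000
30,0.801,0.310,-1.175,0.219,1.533,2.038,0.663,-4.614,-0.233,2.078,0.422,0.638,0.796,0.000,0.000,0.000,0.000,0.000
31,0.822,0.317,-1.222,0.216,1.552,2.125,0.837,-4.775,-0.321,1.653,0.430,0.637,0.774,0.000,0.000,0.000,0.000,0.000
32,0.843,0.327,-1.271,0.212,1.566,2.212,1.015,-4.923,-0.415,1.198,0.439,0.635,0.752,0.000,0.000,0.000,0.000,0.000
33,0.866,0.338,-1.321,0.208,1.575,2.298,1.196,-5.053,-0.515,0.717,0.448,0.634,0.729,0.000,0.000,0.000,0.000,0.000
34,0.889,0.351,-1.372,0.202,1.580,2.384,1.380,-5.162,-0.619,0.214,0.457,0.632,0.705,0.000,0.000,0.000,0.000,0.000
35,0.914,0.365,-1.424,0.195,1.580,2.467,1.583,-5.249,-0.707,-0.260,0.465,0.630,0.681,0.000,0.000,0.000,0.000,0.000
36,0.939,0.382,-1.477,0.188,1.575,2.549,1.783,-5.310,-0.803,-0.737,0.474,0.628,0.655,0.000,0.000,0.000,0.000,0.000
37,0.965,0.401,-1.530,0.179,1.565,2.631,1.973,-5.345,-0.915,-1.227,0.483,0.626,0.629,0.000,0.000,0.000,0.000,0.000
38,0.991,0.422,-1.584,0.170,1.550,2.715,2.153,-5.351,-1.041,-1.724,0.491,0.624,0.602,0.000,0.000,0.000,0.000,0.000
39,1.019,0.444,-1.637,0.158,1.531,2.800,2.321,-5.324,-1.179,-2.222,0.500,0.621,0.574,0.000,0.000,0.000,0.000,0.000
40,1.047,0.468,-1.690,0.146,1.506,2.887,2.476,-5.262,-1.329,-2.717,0.508,0.618,0.545,0.000,0.000,0.000,0.000,0.000
41,1.077,0.493,-1.742,0.132,1.476,2.976,2.616,-5.163,-1.488,-3.202,0.516,0.616,0.515,0.000,0.000,0.000,0.000,0.000
42,1.107,0.520,-1.793,0.116,1.442,3.067,2.741,-5.026,-1.651,-3.672,0.524,0.613,0.484,,,,,
# max |effort| (N·m): 0.000


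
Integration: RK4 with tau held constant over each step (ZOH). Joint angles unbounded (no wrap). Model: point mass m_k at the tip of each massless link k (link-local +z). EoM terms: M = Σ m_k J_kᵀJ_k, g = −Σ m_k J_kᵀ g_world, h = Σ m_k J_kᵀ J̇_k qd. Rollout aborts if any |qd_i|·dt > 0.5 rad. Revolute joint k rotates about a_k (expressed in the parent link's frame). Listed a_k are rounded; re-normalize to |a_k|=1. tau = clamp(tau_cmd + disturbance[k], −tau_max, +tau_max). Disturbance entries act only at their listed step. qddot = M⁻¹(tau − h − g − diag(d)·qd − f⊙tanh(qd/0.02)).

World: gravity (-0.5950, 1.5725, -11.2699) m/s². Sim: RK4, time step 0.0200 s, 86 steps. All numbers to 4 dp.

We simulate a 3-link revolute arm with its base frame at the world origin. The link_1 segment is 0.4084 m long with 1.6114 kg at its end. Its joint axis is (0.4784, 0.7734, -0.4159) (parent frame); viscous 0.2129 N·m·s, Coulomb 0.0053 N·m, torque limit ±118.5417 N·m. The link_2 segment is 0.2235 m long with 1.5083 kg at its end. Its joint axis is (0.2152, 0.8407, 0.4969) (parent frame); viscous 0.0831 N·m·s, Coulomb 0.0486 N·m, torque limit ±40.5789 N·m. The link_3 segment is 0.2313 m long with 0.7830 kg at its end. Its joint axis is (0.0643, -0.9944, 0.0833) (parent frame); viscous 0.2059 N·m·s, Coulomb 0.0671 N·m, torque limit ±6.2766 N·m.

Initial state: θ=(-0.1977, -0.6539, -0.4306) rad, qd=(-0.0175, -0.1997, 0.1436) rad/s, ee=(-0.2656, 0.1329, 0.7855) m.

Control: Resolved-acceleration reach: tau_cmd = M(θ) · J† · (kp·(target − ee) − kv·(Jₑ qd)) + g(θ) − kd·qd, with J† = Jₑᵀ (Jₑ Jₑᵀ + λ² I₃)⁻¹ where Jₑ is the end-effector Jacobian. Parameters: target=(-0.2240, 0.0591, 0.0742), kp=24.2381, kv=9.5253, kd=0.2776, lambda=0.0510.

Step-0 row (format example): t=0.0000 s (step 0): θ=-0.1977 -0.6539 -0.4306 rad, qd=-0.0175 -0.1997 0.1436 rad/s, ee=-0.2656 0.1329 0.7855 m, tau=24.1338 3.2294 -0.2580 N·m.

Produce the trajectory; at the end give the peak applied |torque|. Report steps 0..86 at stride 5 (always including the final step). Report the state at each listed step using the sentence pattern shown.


t=0.1000 s (step 5): θ=-0.0084 -1.0319 -0.3119 rad, qd=2.6648 -4.2433 2.7932 rad/s, ee=-0.2627 0.1535 0.7419 m, tau=9.1434 5.9720 -1.3580 N·m.
t=0.2000 s (step 10): θ=0.2170 -1.3155 -0.0008 rad, qd=1.8892 -1.5731 3.3767 rad/s, ee=-0.2060 0.1943 0.6753 m, tau=3.3393 6.9550 -1.5485 N·m.
t=0.3000 s (step 15): θ=0.3733 -1.4046 0.3159 rad, qd=1.2393 -0.4497 2.8641 rad/s, ee=-0.1442 0.2053 0.6213 m, tau=-1.9944 5.6686 -1.3361 N·m.
t=0.4000 s (step 20): θ=0.4664 -1.4332 0.5753 rad, qd=0.6403 -0.1894 2.3760 rad/s, ee=-0.1061 0.2024 0.5733 m, tau=-3.1832 5.2929 -1.3898 N·m.
t=0.5000 s (step 25): θ=0.5049 -1.4503 0.7959 rad, qd=0.1459 -0.1688 2.0515 rad/s, ee=-0.0917 0.1993 0.5240 m, tau=-2.9581 5.3304 -1.4944 N·m.
t=0.6000 s (step 30): θ=0.4984 -1.4685 0.9868 rad, qd=-0.2644 -0.1969 1.7692 rad/s, ee=-0.0935 0.1980 0.4735 m, tau=-2.1833 5.4168 -1.4988 N·m.
t=0.7000 s (step 35): θ=0.4543 -1.4892 1.1504 rad, qd=-0.6079 -0.2128 1.5037 rad/s, ee=-0.1055 0.1975 0.4237 m, tau=-0.9866 5.4405 -1.3727 N·m.
t=0.8000 s (step 40): θ=0.3791 -1.5102 1.2885 rad, qd=-0.8863 -0.2032 1.2592 rad/s, ee=-0.1238 0.1968 0.3763 m, tau=0.5968 5.3776 -1.1302 N·m.
t=0.9000 s (step 45): θ=0.2796 -1.5291 1.4036 rad, qd=-1.0931 -0.1720 1.0441 rad/s, ee=-0.1455 0.1951 0.3320 m, tau=2.4930 5.2335 -0.8032 N·m.
t=1.0000 s (step 50): θ=0.1633 -1.5443 1.4990 rad, qd=-1.2217 -0.1294 0.8640 rad/s, ee=-0.1686 0.1920 0.2907 m, tau=4.5679 5.0255 -0.4295 N·m.
t=1.1000 s (step 55): θ=0.0380 -1.5551 1.5781 rad, qd=-1.2723 -0.0869 0.7203 rad/s, ee=-0.1911 0.1872 0.2523 m, tau=6.6450 4.7752 -0.0451 N·m.
t=1.2000 s (step 60): θ=-0.0887 -1.5621 1.6446 rad, qd=-1.2538 -0.0535 0.6104 rad/s, ee=-0.2116 0.1806 0.2169 m, tau=8.5510 4.5040 0.3214 N·m.
t=1.3000 s (step 65): θ=-0.2108 -1.5664 1.7015 rad, qd=-1.1836 -0.0340 0.5291 rad/s, ee=-0.2288 0.1725 0.1846 m, tau=10.1644 4.2291 0.6514 N·m.
t=1.4000 s (step 70): θ=-0.3242 -1.5695 1.7515 rad, qd=-1.0820 -0.0280 0.4704 rad/s, ee=-0.2421 0.1634 0.1558 m, tau=11.4381 3.9606 0.9369 N·m.
t=1.5000 s (step 75): θ=-0.4267 -1.5724 1.7964 rad, qd=-0.9680 -0.0303 0.4291 rad/s, ee=-0.2517 0.1538 0.1310 m, tau=12.3896 3.7012 1.1776 N·m.
t=1.6000 s (step 80): θ=-0.5178 -1.5758 1.8379 rad, qd=-0.8555 -0.0373 0.3996 rad/s, ee=-0.2579 0.1444 0.1100 m, tau=13.0737 3.4537 1.3779 N·m.
t=1.7000 s (step 85): θ=-0.5981 -1.5801 1.8768 rad, qd=-0.7529 -0.0474 0.3773 rad/s, ee=-0.2615 0.1353 0.0927 m, tau=13.5543 3.2207 1.5438 N·m.
t=1.7200 s (step 86): θ=-0.6129 -1.5811 1.8843 rad, qd=-0.7339 -0.0497 0.3735 rad/s, ee=-0.2620 0.1336 0.0897 m.
max |tau| (N·m): 25.6556


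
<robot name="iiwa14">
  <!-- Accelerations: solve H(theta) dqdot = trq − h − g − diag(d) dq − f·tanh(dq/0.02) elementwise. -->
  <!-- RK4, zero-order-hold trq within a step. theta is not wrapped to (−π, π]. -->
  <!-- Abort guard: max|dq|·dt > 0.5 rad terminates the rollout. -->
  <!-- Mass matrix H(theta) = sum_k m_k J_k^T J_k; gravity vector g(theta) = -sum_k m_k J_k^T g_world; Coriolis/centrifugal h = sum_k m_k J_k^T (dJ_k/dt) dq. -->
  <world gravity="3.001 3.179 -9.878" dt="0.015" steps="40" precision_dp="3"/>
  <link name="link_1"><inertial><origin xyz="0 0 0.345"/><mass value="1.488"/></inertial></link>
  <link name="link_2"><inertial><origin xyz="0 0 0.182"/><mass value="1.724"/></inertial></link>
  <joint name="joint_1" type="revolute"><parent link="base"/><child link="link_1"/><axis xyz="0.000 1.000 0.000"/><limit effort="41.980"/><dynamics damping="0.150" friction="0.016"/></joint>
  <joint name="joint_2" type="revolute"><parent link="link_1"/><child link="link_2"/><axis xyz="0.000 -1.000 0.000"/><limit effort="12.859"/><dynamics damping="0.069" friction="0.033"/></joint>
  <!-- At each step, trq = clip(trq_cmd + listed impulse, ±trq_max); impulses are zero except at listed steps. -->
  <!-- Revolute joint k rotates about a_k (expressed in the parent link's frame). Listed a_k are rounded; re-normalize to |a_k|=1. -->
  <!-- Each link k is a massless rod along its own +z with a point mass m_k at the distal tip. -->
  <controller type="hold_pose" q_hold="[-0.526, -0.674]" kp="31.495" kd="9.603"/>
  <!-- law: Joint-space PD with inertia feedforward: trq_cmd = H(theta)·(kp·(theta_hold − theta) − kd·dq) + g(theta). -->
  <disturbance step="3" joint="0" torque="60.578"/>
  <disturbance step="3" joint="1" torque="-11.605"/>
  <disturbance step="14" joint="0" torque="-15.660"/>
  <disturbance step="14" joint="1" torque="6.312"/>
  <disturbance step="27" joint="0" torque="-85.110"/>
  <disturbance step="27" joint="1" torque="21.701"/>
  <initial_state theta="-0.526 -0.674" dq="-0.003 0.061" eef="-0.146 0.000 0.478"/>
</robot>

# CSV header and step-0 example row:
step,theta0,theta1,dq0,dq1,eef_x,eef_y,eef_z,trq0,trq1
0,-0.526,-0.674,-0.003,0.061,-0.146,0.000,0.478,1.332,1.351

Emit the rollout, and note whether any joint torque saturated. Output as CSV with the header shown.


step,theta0,theta1,dq0,dq1,eef_x,eef_y,eef_z,trq0,trq1
1,-0.526,-0.673,-0.007,0.032,-0.147,0.000,0.478,1.325,1.357
2,-0.526,-0.673,-0.010,0.012,-0.147,0.000,0.478,1.317,1.363
3,-0.526,-0.673,-0.009,0.004,-0.147,0.000,0.478,41.980,-10.239
4,-0.521,-0.683,0.698,-1.278,-0.143,0.000,0.479,-4.795,3.111
5,-0.511,-0.700,0.620,-1.003,-0.135,0.000,0.480,-4.389,2.998
6,-0.503,-0.713,0.541,-0.779,-0.128,0.000,0.480,-3.999,2.890
7,-0.495,-0.723,0.465,-0.597,-0.123,0.000,0.481,-3.627,2.787
8,-0.489,-0.731,0.394,-0.447,-0.118,0.000,0.481,-3.273,2.689
9,-0.483,-0.737,0.327,-0.324,-0.115,0.000,0.482,-2.937,2.595
10,-0.479,-0.741,0.265,-0.221,-0.112,0.000,0.482,-2.619,2.507
11,-0.475,-0.744,0.209,-0.136,-0.110,0.000,0.482,-2.319,2.423
12,-0.472,-0.745,0.159,-0.065,-0.108,0.000,0.482,-2.036,2.344
13,-0.470,-0.746,0.113,-0.008,-0.107,0.000,0.483,-1.771,2.270
14,-0.469,-0.745,0.068,0.018,-0.106,0.000,0.483,-17.181,8.518
15,-0.469,-0.733,-0.006,1.598,-0.108,0.000,0.483,1.055,1.192
16,-0.469,-0.711,-0.039,1.352,-0.112,0.000,0.484,1.103,1.182
17,-0.470,-0.693,-0.067,1.134,-0.116,0.000,0.485,1.146,1.174
18,-0.471,-0.677,-0.091,0.941,-0.119,0.000,0.486,1.185,1.168
19,-0.472,-0.664,-0.111,0.771,-0.122,0.000,0.486,1.220,1.164
20,-0.474,-0.654,-0.126,0.623,-0.125,0.000,0.486,1.250,1.162
21,-0.476,-0.645,-0.139,0.495,-0.127,0.000,0.486,1.276,1.162
22,-0.478,-0.639,-0.148,0.383,-0.130,0.000,0.486,1.299,1.164
23,-0.481,-0.634,-0.154,0.288,-0.132,0.000,0.486,1.317,1.167
24,-0.483,-0.630,-0.158,0.206,-0.133,0.000,0.486,1.332,1.172
25,-0.485,-0.628,-0.159,0.136,-0.135,0.000,0.485,1.345,1.178
26,-0.488,-0.626,-0.159,0.077,-0.137,0.000,0.485,1.354,1.185
27,-0.490,-0.625,-0.157,0.027,-0.138,0.000,0.485,-41.980,12.859
28,-0.499,-0.618,-0.982,0.950,-0.143,0.000,0.484,7.868,-0.562
29,-0.512,-0.605,-0.843,0.815,-0.152,0.000,0.482,7.435,-0.467
30,-0.524,-0.594,-0.721,0.679,-0.160,0.000,0.480,7.020,-0.370
31,-0.534,-0.584,-0.615,0.547,-0.166,0.000,0.479,6.622,-0.273
32,-0.543,-0.577,-0.522,0.423,-0.172,0.000,0.477,6.241,-0.176
33,-0.550,-0.572,-0.439,0.309,-0.176,0.000,0.476,5.878,-0.080
34,-0.556,-0.568,-0.366,0.206,-0.180,0.000,0.475,5.532,0.014
35,-0.561,-0.565,-0.302,0.114,-0.183,0.000,0.474,5.204,0.105
36,-0.565,-0.564,-0.244,0.034,-0.185,0.000,0.473,4.893,0.194
37,-0.568,-0.564,-0.189,-0.017,-0.186,0.000,0.473,4.599,0.275
38,-0.571,-0.565,-0.134,-0.038,-0.187,0.000,0.472,4.322,0.348
39,-0.572,-0.565,-0.086,-0.055,-0.188,0.000,0.472,4.062,0.416
40,-0.573,-0.566,-0.044,-0.069,-0.188,0.000,0.472,,
# any joint saturated: yes


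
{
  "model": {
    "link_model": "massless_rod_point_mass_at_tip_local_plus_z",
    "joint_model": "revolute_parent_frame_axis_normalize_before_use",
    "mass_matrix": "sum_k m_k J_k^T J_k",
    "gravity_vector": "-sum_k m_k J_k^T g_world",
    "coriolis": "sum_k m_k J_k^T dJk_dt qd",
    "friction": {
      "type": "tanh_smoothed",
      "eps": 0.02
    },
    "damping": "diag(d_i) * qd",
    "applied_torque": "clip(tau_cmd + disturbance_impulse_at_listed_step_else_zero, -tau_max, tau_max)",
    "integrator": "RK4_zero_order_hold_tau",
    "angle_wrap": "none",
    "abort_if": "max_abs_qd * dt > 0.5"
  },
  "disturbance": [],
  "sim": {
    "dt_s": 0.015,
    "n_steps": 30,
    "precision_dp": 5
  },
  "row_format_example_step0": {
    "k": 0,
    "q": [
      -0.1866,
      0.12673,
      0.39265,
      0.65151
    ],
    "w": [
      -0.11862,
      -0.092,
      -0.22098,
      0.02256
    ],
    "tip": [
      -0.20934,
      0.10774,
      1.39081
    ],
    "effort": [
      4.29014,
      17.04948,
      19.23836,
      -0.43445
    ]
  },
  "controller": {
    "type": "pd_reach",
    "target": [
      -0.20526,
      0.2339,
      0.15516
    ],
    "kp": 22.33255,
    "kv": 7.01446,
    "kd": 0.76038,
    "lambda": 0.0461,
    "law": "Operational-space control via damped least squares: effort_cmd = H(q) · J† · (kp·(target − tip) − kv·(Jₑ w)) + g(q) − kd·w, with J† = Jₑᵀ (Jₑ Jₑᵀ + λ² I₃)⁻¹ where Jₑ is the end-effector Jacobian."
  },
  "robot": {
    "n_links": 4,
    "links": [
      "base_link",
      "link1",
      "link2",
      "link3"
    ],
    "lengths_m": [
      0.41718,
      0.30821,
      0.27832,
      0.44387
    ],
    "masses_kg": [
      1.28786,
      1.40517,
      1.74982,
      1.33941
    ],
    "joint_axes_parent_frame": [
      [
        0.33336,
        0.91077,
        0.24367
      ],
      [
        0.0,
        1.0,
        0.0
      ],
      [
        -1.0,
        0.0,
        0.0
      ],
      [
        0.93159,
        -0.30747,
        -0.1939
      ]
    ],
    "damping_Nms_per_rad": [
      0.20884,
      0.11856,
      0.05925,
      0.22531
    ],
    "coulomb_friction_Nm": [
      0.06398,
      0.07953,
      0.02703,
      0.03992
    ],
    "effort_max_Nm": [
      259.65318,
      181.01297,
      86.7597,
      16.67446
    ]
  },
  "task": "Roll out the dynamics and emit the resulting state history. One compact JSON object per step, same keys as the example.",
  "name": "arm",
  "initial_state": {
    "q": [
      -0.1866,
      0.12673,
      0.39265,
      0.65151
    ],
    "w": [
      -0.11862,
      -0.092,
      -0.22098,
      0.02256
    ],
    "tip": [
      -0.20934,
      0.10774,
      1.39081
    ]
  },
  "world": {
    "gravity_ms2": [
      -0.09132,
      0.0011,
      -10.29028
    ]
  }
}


{"k":1,"q":[-0.19017,0.13106,0.40122,0.67326],"w":[-0.35643,0.6636,1.34411,2.83483],"tip":[-0.21294,0.1068,1.38784],"effort":[4.6855,14.91349,15.63235,-2.50784]}
{"k":2,"q":[-0.19717,0.1455,0.42888,0.72864],"w":[-0.57865,1.26069,2.32913,4.51377],"tip":[-0.21598,0.10708,1.38054],"effort":[4.02499,12.05669,12.11652,-3.3698]}
{"k":3,"q":[-0.2074,0.16797,0.46822,0.80325],"w":[-0.78664,1.73637,2.90797,5.41158],"tip":[-0.21807,0.10897,1.37],"effort":[2.93834,9.04281,8.91669,-3.51674]}
{"k":4,"q":[-0.22064,0.19686,0.51424,0.88754],"w":[-0.97898,2.11756,3.22642,5.81588],"tip":[-0.21911,0.11251,1.35696],"effort":[1.8528,6.24859,6.14675,-3.29653]}
{"k":5,"q":[-0.23663,0.23092,0.56383,0.97563],"w":[-1.15558,2.4262,3.38722,5.9269],"tip":[-0.21917,0.11758,1.34196],"effort":[0.97921,3.84126,3.81914,-2.92398]}
{"k":6,"q":[-0.25517,0.26919,0.61512,1.06409],"w":[-1.3176,2.67966,3.45567,5.87075],"tip":[-0.21841,0.12398,1.32543],"effort":[0.3902,1.85474,1.8927,-2.51831]}
{"k":7,"q":[-0.27604,0.31094,0.66704,1.151],"w":[-1.46678,2.89103,3.47087,5.72216],"tip":[-0.217,0.13145,1.30765],"effort":[0.08837,0.25953,0.30945,-2.139]}
{"k":8,"q":[-0.29905,0.35561,0.71896,1.23531],"w":[-1.60487,3.06988,3.45557,5.52389],"tip":[-0.21514,0.13975,1.28887],"effort":[0.04629,-0.99652,-0.98756,-1.81149]}
{"k":9,"q":[-0.32407,0.40277,0.77052,1.31646],"w":[-1.73339,3.22303,3.42281,5.29997],"tip":[-0.21299,0.14866,1.26924],"effort":[0.22633,-1.96903,-2.04794,-1.54315]}
{"k":10,"q":[-0.35095,0.45207,0.82152,1.39415],"w":[-1.85361,3.35538,3.38009,5.0638],"tip":[-0.21068,0.15799,1.24891],"effort":[0.58976,-2.7094,-2.91303,-1.33228]}
{"k":11,"q":[-0.37958,0.50323,0.87185,1.46828],"w":[-1.96655,3.47043,3.33165,4.82276],"tip":[-0.20833,0.16755,1.22798],"effort":[1.10054,-3.26243,-3.61674,-1.17318]}
{"k":12,"q":[-0.40985,0.556,0.92143,1.53879],"w":[-2.07301,3.57073,3.2799,4.58093],"tip":[-0.20603,0.17721,1.20653],"effort":[1.72678,-3.66607,-4.18691,-1.05865]}
{"k":13,"q":[-0.44168,0.61018,0.97023,1.60568],"w":[-2.17369,3.65811,3.22612,4.34055],"tip":[-0.20386,0.18685,1.18466],"effort":[2.44124,-3.952,-4.64652,-0.98136]}
{"k":14,"q":[-0.47497,0.66559,1.01822,1.669],"w":[-2.26912,3.73389,3.17095,4.10286],"tip":[-0.20187,0.19635,1.16241],"effort":[3.22127,-4.1464,-5.01481,-0.93446]}
{"k":15,"q":[-0.50966,0.72205,1.06537,1.72878],"w":[-2.35974,3.79898,3.11468,3.8686],"tip":[-0.2001,0.20563,1.13986],"effort":[4.04861,-4.27069,-5.30804,-0.91187]}
{"k":16,"q":[-0.54567,0.77941,1.11168,1.78508],"w":[-2.44591,3.85398,3.0574,3.63826],"tip":[-0.19858,0.21464,1.11705],"effort":[4.90904,-4.34223,-5.54015,-0.90835]}
{"k":17,"q":[-0.58295,0.83752,1.15713,1.83796],"w":[-2.52784,3.89919,2.99911,3.41225],"tip":[-0.19733,0.22331,1.09403],"effort":[5.79196,-4.37494,-5.7232,-0.91947]}
{"k":18,"q":[-0.62142,0.89624,1.2017,1.88749],"w":[-2.60568,3.9347,2.93986,3.19103],"tip":[-0.19637,0.23161,1.07085],"effort":[6.6898,-4.37977,-5.8677,-0.94162]}
{"k":19,"q":[-0.66103,0.95542,1.24538,1.93374],"w":[-2.67943,3.96038,2.87972,2.97513],"tip":[-0.19571,0.23951,1.04753],"effort":[7.59741,-4.36523,-5.98283,-0.97187]}
{"k":20,"q":[-0.70171,1.01492,1.28815,1.9768],"w":[-2.749,3.97599,2.81891,2.76521],"tip":[-0.19533,0.247,1.02412],"effort":[8.51141,-4.33778,-6.07656,-1.00793]}
{"k":21,"q":[-0.74341,1.07457,1.33001,2.01676],"w":[-2.81422,3.98119,2.75772,2.56205],"tip":[-0.19524,0.25407,1.00065],"effort":[9.42942,-4.30216,-6.15565,-1.04806]}
{"k":22,"q":[-0.78605,1.13422,1.37095,2.05373],"w":[-2.87481,3.97562,2.69654,2.36652],"tip":[-0.19543,0.26071,0.97713],"effort":[10.34945,-4.26175,-6.22575,-1.09099]}
{"k":23,"q":[-0.82956,1.1937,1.41098,2.08784],"w":[-2.93043,3.95897,2.63584,2.17957],"tip":[-0.1959,0.26693,0.9536],"effort":[11.26925,-4.21877,-6.2913,-1.13583]}
{"k":24,"q":[-0.87387,1.25285,1.4501,2.11921],"w":[-2.98071,3.93102,2.5761,2.00218],"tip":[-0.19663,0.27274,0.93007],"effort":[12.18591,-4.17456,-6.3556,-1.18198]}
{"k":25,"q":[-0.91889,1.3115,1.48833,2.148],"w":[-3.02526,3.89172,2.5178,1.83529],"tip":[-0.19761,0.27816,0.90658],"effort":[13.0955,-4.12968,-6.42081,-1.22908]}
{"k":26,"q":[-0.96453,1.36948,1.52571,2.17437],"w":[-3.06371,3.84118,2.46136,1.67974],"tip":[-0.19882,0.28319,0.88313],"effort":[13.99301,-4.08416,-6.48804,-1.27692]}
{"k":27,"q":[-1.0107,1.42662,1.56225,2.19849],"w":[-3.0957,3.77975,2.4071,1.53624],"tip":[-0.20025,0.28786,0.85977],"effort":[14.87238,-4.03753,-6.55745,-1.32537]}
{"k":28,"q":[-1.05731,1.48276,1.59799,2.22055],"w":[-3.12094,3.70798,2.35523,1.40527],"tip":[-0.20189,0.29218,0.83651],"effort":[15.72678,-3.98903,-6.6284,-1.37436]}
{"k":29,"q":[-1.10424,1.53776,1.63297,2.24075],"w":[-3.13921,3.62662,2.30583,1.28711],"tip":[-0.20372,0.29617,0.81338],"effort":[16.54891,-3.93769,-6.69966,-1.42381]}
{"k":30,"q":[-1.1514,1.59147,1.66723,2.25926],"w":[-3.15035,3.53658,2.25884,1.18174],"tip":[-0.20571,0.29985,0.79041]}


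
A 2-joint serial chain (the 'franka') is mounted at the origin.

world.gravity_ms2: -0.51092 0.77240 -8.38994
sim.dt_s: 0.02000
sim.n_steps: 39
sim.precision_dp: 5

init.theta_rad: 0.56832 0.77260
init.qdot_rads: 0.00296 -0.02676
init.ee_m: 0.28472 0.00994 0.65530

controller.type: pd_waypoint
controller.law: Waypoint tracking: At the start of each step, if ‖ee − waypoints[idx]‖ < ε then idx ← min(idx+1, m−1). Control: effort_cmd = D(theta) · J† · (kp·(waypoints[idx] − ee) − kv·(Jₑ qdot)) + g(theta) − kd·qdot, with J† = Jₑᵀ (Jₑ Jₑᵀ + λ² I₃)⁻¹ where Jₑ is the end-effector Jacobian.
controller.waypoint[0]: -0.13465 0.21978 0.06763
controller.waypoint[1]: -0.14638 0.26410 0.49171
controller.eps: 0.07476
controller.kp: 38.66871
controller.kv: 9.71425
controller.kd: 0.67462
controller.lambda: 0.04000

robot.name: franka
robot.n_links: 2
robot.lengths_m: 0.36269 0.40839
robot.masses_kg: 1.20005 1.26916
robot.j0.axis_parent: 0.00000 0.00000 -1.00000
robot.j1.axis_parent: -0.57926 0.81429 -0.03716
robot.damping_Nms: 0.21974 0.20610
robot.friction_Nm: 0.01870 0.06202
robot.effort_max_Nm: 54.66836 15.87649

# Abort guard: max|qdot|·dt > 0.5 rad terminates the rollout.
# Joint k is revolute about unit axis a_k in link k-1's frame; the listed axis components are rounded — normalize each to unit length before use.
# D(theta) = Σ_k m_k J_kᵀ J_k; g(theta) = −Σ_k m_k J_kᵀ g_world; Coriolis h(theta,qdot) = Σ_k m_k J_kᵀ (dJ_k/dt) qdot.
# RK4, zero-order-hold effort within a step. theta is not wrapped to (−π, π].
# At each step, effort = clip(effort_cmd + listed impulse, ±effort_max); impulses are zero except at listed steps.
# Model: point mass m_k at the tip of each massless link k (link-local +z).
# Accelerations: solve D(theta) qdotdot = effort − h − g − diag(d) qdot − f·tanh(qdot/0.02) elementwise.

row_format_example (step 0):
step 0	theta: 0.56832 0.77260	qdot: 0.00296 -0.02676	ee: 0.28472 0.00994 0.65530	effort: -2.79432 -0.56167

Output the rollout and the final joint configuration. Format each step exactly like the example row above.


step 1	theta: 0.56247 0.77426	qdot: -0.58244 0.19119	ee: 0.28514 0.01161 0.65482	effort: -1.84173 -1.11834
step 2	theta: 0.54708 0.77972	qdot: -0.95143 0.35501	ee: 0.28652 0.01605 0.65326	effort: -1.26219 -1.49609
step 3	theta: 0.52569 0.78813	qdot: -1.18365 0.48690	ee: 0.28854 0.02231 0.65084	effort: -0.91383 -1.76570
step 4	theta: 0.50052 0.79897	qdot: -1.33072 0.59798	ee: 0.29098 0.02981 0.64769	effort: -0.70734 -1.96429
step 5	theta: 0.47294 0.81189	qdot: -1.42532 0.69515	ee: 0.29368 0.03822 0.64389	effort: -0.58699 -2.11517
step 6	theta: 0.44380 0.82666	qdot: -1.48771 0.78296	ee: 0.29652 0.04731 0.63949	effort: -0.51845 -2.23388
step 7	theta: 0.41361 0.84313	qdot: -1.53022 0.86453	ee: 0.29942 0.05698 0.63451	effort: -0.48071 -2.33109
step 8	theta: 0.38269 0.86119	qdot: -1.56032 0.94197	ee: 0.30228 0.06714 0.62897	effort: -0.46094 -2.41430
step 9	theta: 0.35126 0.88076	qdot: -1.58248 1.01673	ee: 0.30504 0.07774 0.62286	effort: -0.45128 -2.48875
step 10	theta: 0.31944 0.90182	qdot: -1.59940 1.08971	ee: 0.30765 0.08876 0.61618	effort: -0.44688 -2.55817
step 11	theta: 0.28731 0.92432	qdot: -1.61272 1.16149	ee: 0.31003 0.10017 0.60892	effort: -0.44468 -2.62514
step 12	theta: 0.25495 0.94825	qdot: -1.62343 1.23232	ee: 0.31214 0.11193 0.60106	effort: -0.44274 -2.69144
step 13	theta: 0.22239 0.97359	qdot: -1.63217 1.30227	ee: 0.31392 0.12403 0.59259	effort: -0.43975 -2.75828
step 14	theta: 0.18967 1.00032	qdot: -1.63935 1.37124	ee: 0.31531 0.13642 0.58350	effort: -0.43484 -2.82643
step 15	theta: 0.15683 1.02841	qdot: -1.64529 1.43899	ee: 0.31624 0.14907 0.57377	effort: -0.42734 -2.89632
step 16	theta: 0.12387 1.05784	qdot: -1.65019 1.50520	ee: 0.31666 0.16194 0.56340	effort: -0.41678 -2.96815
step 17	theta: 0.09083 1.08858	qdot: -1.65427 1.56949	ee: 0.31652 0.17497 0.55238	effort: -0.40279 -3.04192
step 18	theta: 0.05771 1.12058	qdot: -1.65768 1.63139	ee: 0.31575 0.18811 0.54072	effort: -0.38510 -3.11745
step 19	theta: 0.02453 1.15379	qdot: -1.66058 1.69042	ee: 0.31431 0.20129 0.52843	effort: -0.36349 -3.19443
step 20	theta: -0.00870 1.18815	qdot: -1.66311 1.74605	ee: 0.31215 0.21444 0.51553	effort: -0.33785 -3.27245
step 21	theta: -0.04198 1.22359	qdot: -1.66539 1.79775	ee: 0.30923 0.22747 0.50203	effort: -0.30814 -3.35096
step 22	theta: -0.07530 1.26001	qdot: -1.66753 1.84496	ee: 0.30551 0.24032 0.48797	effort: -0.27439 -3.42936
step 23	theta: -0.10867 1.29733	qdot: -1.66961 1.88717	ee: 0.30096 0.25289 0.47340	effort: -0.23674 -3.50695
step 24	theta: -0.14208 1.33543	qdot: -1.67170 1.92386	ee: 0.29556 0.26509 0.45836	effort: -0.19540 -3.58298
step 25	theta: -0.17552 1.37422	qdot: -1.67384 1.95455	ee: 0.28932 0.27684 0.44291	effort: -0.15070 -3.65663
step 26	theta: -0.20901 1.41355	qdot: -1.67603 1.97880	ee: 0.28223 0.28806 0.42712	effort: -0.10306 -3.72707
step 27	theta: -0.24255 1.45330	qdot: -1.67824 1.99626	ee: 0.27432 0.29865 0.41106	effort: -0.05297 -3.79346
step 28	theta: -0.27613 1.49333	qdot: -1.68039 2.00661	ee: 0.26560 0.30855 0.39482	effort: -0.00104 -3.85495
step 29	theta: -0.30975 1.53349	qdot: -1.68239 2.00963	ee: 0.25613 0.31770 0.37846	effort: 0.05206 -3.91073
step 30	theta: -0.34340 1.57365	qdot: -1.68407 2.00519	ee: 0.24596 0.32602 0.36209	effort: 0.10559 -3.96005
step 31	theta: -0.37709 1.61364	qdot: -1.68524 1.99326	ee: 0.23514 0.33347 0.34579	effort: 0.15878 -4.00223
step 32	theta: -0.41079 1.65331	qdot: -1.68568 1.97391	ee: 0.22376 0.34003 0.32964	effort: 0.21081 -4.03670
step 33	theta: -0.44449 1.69253	qdot: -1.68513 1.94731	ee: 0.21190 0.34566 0.31373	effort: 0.26088 -4.06300
step 34	theta: -0.47817 1.73115	qdot: -1.68330 1.91375	ee: 0.19965 0.35037 0.29814	effort: 0.30819 -4.08082
step 35	theta: -0.51180 1.76903	qdot: -1.67988 1.87360	ee: 0.18709 0.35415 0.28294	effort: 0.35202 -4.08999
step 36	theta: -0.54534 1.80605	qdot: -1.67454 1.82733	ee: 0.17433 0.35702 0.26819	effort: 0.39170 -4.09050
step 37	theta: -0.57875 1.84209	qdot: -1.66699 1.77550	ee: 0.16145 0.35902 0.25397	effort: 0.42666 -4.08251
step 38	theta: -0.61199 1.87704	qdot: -1.65692 1.71874	ee: 0.14855 0.36019 0.24030	effort: 0.45645 -4.06633
step 39	theta: -0.64500 1.91081	qdot: -1.64407 1.65771	ee: 0.13572 0.36058 0.22724
final theta (rad): -0.64500 1.91081


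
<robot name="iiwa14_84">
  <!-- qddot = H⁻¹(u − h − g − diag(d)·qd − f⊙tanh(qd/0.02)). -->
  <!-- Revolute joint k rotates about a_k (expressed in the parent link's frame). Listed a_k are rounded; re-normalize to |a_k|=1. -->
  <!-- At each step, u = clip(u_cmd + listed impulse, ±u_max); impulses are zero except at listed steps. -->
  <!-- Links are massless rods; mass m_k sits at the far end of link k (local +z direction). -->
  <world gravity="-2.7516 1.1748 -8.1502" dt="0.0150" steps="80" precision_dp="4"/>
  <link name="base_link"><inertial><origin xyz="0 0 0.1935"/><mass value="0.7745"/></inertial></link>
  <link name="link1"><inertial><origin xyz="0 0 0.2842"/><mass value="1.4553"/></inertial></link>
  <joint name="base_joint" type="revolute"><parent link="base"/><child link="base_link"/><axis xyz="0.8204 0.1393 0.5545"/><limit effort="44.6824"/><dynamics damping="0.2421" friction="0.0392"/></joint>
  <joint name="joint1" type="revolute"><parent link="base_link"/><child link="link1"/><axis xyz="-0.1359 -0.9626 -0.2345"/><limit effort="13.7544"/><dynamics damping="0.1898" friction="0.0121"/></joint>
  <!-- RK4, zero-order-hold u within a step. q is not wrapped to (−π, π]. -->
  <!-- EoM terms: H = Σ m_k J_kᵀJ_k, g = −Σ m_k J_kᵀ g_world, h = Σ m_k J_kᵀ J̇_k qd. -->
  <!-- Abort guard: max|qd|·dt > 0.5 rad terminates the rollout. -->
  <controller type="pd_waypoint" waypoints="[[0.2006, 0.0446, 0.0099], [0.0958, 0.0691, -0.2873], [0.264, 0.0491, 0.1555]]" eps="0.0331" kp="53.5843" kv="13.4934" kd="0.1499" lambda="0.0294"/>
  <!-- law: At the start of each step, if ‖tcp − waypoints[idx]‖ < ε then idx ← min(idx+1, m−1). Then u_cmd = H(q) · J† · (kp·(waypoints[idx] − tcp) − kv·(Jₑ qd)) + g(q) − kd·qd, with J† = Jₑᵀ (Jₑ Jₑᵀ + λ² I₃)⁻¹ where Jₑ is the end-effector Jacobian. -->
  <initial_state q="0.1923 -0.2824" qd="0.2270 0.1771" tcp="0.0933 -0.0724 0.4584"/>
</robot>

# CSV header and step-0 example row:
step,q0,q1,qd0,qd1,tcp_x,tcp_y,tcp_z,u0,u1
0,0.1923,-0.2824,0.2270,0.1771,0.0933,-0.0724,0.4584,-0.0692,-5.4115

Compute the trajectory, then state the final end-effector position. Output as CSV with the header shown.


step,q0,q1,qd0,qd1,tcp_x,tcp_y,tcp_z,u0,u1
1,0.1944,-0.2856,0.0514,-0.6013,0.0944,-0.0730,0.4580,0.0159,-4.2291
2,0.1942,-0.2990,-0.0714,-1.1879,0.0979,-0.0726,0.4569,0.0543,-3.3252
3,0.1925,-0.3202,-0.1586,-1.6342,0.1032,-0.0715,0.4551,0.0662,-2.6233
4,0.1896,-0.3473,-0.2223,-1.9777,0.1099,-0.0699,0.4528,0.0655,-2.0674
5,0.1859,-0.3790,-0.2689,-2.2452,0.1177,-0.0679,0.4499,0.0569,-1.6168
6,0.1816,-0.4142,-0.3031,-2.4560,0.1261,-0.0655,0.4463,0.0435,-1.2414
7,0.1769,-0.4523,-0.3282,-2.6242,0.1351,-0.0628,0.4422,0.0275,-0.9195
8,0.1719,-0.4927,-0.3465,-2.7599,0.1444,-0.0599,0.4375,0.0100,-0.6355
9,0.1666,-0.5349,-0.3595,-2.8705,0.1540,-0.0568,0.4321,-0.0078,-0.3780
10,0.1611,-0.5786,-0.3684,-2.9612,0.1636,-0.0536,0.4262,-0.0257,-0.1389
11,0.1555,-0.6235,-0.3738,-3.0357,0.1733,-0.0502,0.4196,-0.0431,0.0873
12,0.1499,-0.6695,-0.3762,-3.0965,0.1828,-0.0466,0.4125,-0.0599,0.3047
13,0.1443,-0.7163,-0.3759,-3.1455,0.1922,-0.0430,0.4048,-0.0759,0.5156
14,0.1387,-0.7638,-0.3729,-3.1840,0.2013,-0.0393,0.3966,-0.0911,0.7217
15,0.1331,-0.8117,-0.3673,-3.2127,0.2102,-0.0356,0.3878,-0.1053,0.9239
16,0.1277,-0.8600,-0.3590,-3.2324,0.2186,-0.0318,0.3785,-0.1186,1.1224
17,0.1224,-0.9086,-0.3481,-3.2433,0.2267,-0.0279,0.3688,-0.1309,1.3172
18,0.1172,-0.9572,-0.3344,-3.2460,0.2343,-0.0241,0.3586,-0.1421,1.5080
19,0.1124,-1.0058,-0.3179,-3.2405,0.2415,-0.0203,0.3481,-0.1521,1.6941
20,0.1077,-1.0543,-0.2988,-3.2272,0.2481,-0.0165,0.3373,-0.1610,1.8750
21,0.1034,-1.1026,-0.2775,-3.2063,0.2542,-0.0127,0.3262,-0.1686,2.0500
22,0.0994,-1.1504,-0.2544,-3.1780,0.2597,-0.0090,0.3149,-0.1749,2.2182
23,0.0958,-1.1978,-0.2304,-3.1428,0.2646,-0.0052,0.3035,-0.1800,2.3790
24,0.0925,-1.2446,-0.2066,-3.1010,0.2689,-0.0016,0.2919,-0.1841,2.5317
25,0.0896,-1.2907,-0.1846,-3.0530,0.2727,0.0020,0.2804,-0.1874,2.6758
26,0.0870,-1.3361,-0.1664,-2.9992,0.2759,0.0056,0.2689,-0.1907,2.8107
27,0.0846,-1.3807,-0.1543,-2.9402,0.2785,0.0091,0.2574,-0.1955,2.9360
28,0.0823,-1.4243,-0.1513,-2.8765,0.2805,0.0126,0.2461,-0.2045,3.0516
29,0.0800,-1.4669,-0.1615,-2.8088,0.2821,0.0161,0.2350,-0.2224,3.1573
30,0.0773,-1.5085,-0.1913,-2.7377,0.2831,0.0194,0.2241,-0.2571,3.2530
31,0.0740,-1.5490,-0.2510,-2.6644,0.2836,0.0227,0.2135,-0.3202,3.3389
32,0.0695,-1.5884,-0.3564,-2.5899,0.2837,0.0260,0.2032,-0.4205,3.4151
33,0.0629,-1.6267,-0.5260,-2.5156,0.2834,0.0290,0.1932,-0.5424,3.4820
34,0.0532,-1.6638,-0.7627,-2.4422,0.2827,0.0320,0.1835,-0.6221,3.5395
35,0.0397,-1.6999,-1.0227,-2.3681,0.2817,0.0346,0.1741,-0.5891,3.5877
36,0.0228,-1.7348,-1.2219,-2.2904,0.2805,0.0370,0.1651,-0.4536,3.6272
37,0.0039,-1.7686,-1.3015,-2.2073,0.2791,0.0390,0.1563,-0.2901,3.6590
38,-0.0153,-1.8010,-1.2668,-2.1195,0.2775,0.0407,0.1479,-0.1566,3.6841
39,-0.0335,-1.8321,-1.1612,-2.0295,0.2758,0.0421,0.1398,-0.0688,3.7034
40,-0.0499,-1.8619,-1.0284,-1.9392,0.2740,0.0434,0.1321,-0.0189,3.7174
41,-0.0643,-1.8903,-0.8971,-1.8502,0.2721,0.0445,0.1248,0.0064,3.7267
42,-0.0768,-1.9174,-0.7812,-1.7635,0.2702,0.0455,0.1178,0.0180,3.7318
43,-0.0878,-1.9432,-0.6849,-1.6793,0.2682,0.0465,0.1111,0.0229,3.7333
44,-0.0975,-1.9678,-0.6074,-1.5980,0.2661,0.0474,0.1049,0.0251,3.7314
45,-0.1061,-1.9912,-0.5461,-1.5195,0.2641,0.0482,0.0989,0.0267,3.7267
46,-0.1139,-2.0134,-0.4977,-1.4440,0.2620,0.0490,0.0933,0.0285,3.7194
47,-0.1211,-2.0345,-0.4594,-1.3712,0.2599,0.0497,0.0880,0.0311,3.7100
48,-0.1277,-2.0545,-0.4288,-1.3014,0.2579,0.0504,0.0830,0.0343,3.6987
49,-0.1340,-2.0736,-0.4039,-1.2343,0.2558,0.0510,0.0783,0.0382,3.6859
50,-0.1399,-2.0916,-0.3833,-1.1700,0.2538,0.0515,0.0739,0.0427,3.6719
51,-0.1455,-2.1087,-0.3660,-1.1084,0.2519,0.0521,0.0697,0.0475,3.6570
52,-0.1509,-2.1249,-0.3510,-1.0495,0.2500,0.0525,0.0658,0.0526,3.6414
53,-0.1560,-2.1402,-0.3378,-0.9933,0.2481,0.0530,0.0621,0.0579,3.6253
54,-0.1610,-2.1547,-0.3260,-0.9396,0.2463,0.0533,0.0586,0.0633,3.6089
55,-0.1658,-2.1684,-0.3152,-0.8885,0.2446,0.0537,0.0553,0.0688,3.5924
56,-0.1704,-2.1813,-0.3053,-0.8399,0.2430,0.0540,0.0522,0.0742,3.5760
57,-0.1750,-2.1936,-0.2959,-0.7936,0.2413,0.0543,0.0493,0.0795,3.5596
58,-0.1793,-2.2052,-0.2871,-0.7497,0.2398,0.0545,0.0466,0.0848,3.5435
59,-0.1836,-2.2161,-0.2787,-0.7080,0.2383,0.0547,0.0441,0.0900,3.5278
60,-0.1877,-2.2264,-0.2706,-0.6685,0.2369,0.0549,0.0417,0.0950,3.5124
61,-0.1917,-2.2362,-0.2628,-0.6311,0.2356,0.0551,0.0394,0.0999,3.4975
62,-0.1956,-2.2454,-0.2553,-0.5956,0.2343,0.0552,0.0373,0.1046,3.4830
63,-0.1993,-2.2541,-0.2480,-0.5620,0.2331,0.0553,0.0353,0.1091,3.4691
64,-0.2030,-2.2623,-0.2409,-0.5303,0.2319,0.0554,0.0334,0.1135,3.4557
65,-0.2066,-2.2700,-0.2339,-0.5003,0.2308,0.0555,0.0317,0.1177,3.4429
66,-0.2100,-2.2773,-0.2272,-0.4720,0.2298,0.0556,0.0300,0.1217,3.4306
67,-0.2134,-2.2842,-0.2206,-0.4452,0.2288,0.0556,0.0285,0.1256,3.4189
68,-0.2166,-2.2906,-0.2142,-0.4199,0.2278,0.0556,0.0270,0.1293,3.4077
69,-0.2198,-2.2968,-0.2080,-0.3961,0.2270,0.0556,0.0256,-0.3095,-2.9928
70,-0.2260,-2.3092,-0.6098,-1.2639,0.2251,0.0557,0.0228,-0.1799,-1.5583
71,-0.2371,-2.3330,-0.8708,-1.9048,0.2215,0.0558,0.0176,-0.1065,-0.4073
72,-0.2515,-2.3651,-1.0428,-2.3652,0.2165,0.0561,0.0106,-0.0694,0.5116
73,-0.2680,-2.4029,-1.1606,-2.6823,0.2103,0.0564,0.0026,-0.0549,1.2403
74,-0.2860,-2.4447,-1.2459,-2.8856,0.2032,0.0567,-0.0061,-0.0535,1.8124
75,-0.3052,-2.4889,-1.3116,-2.9988,0.1955,0.0570,-0.0149,-0.0588,2.2553
76,-0.3253,-2.5342,-1.3648,-3.0411,0.1873,0.0573,-0.0237,-0.0664,2.5910
77,-0.3461,-2.5797,-1.4093,-3.0281,0.1788,0.0576,-0.0321,-0.0736,2.8379
78,-0.3675,-2.6247,-1.4467,-2.9726,0.1701,0.0578,-0.0402,-0.0786,3.0112
79,-0.3894,-2.6687,-1.4777,-2.8853,0.1615,0.0579,-0.0478,-0.0804,3.1239
80,-0.4118,-2.7111,-1.5024,-2.7748,0.1531,0.0580,-0.0548,,
# final tcp position (m): 0.1531 0.0580 -0.0548
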